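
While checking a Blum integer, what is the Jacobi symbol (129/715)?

-1

129 ≡ 1 (mod 4), so quadratic reciprocity gives (129/715) = (715/129). Reduce: 715 ≡ 70 (mod 129). Now have (70/129).
Factor out 2: 70 = 2·35. Since 129 ≡ 1 (mod 8), (2/129) = +1. Now have (35/129).
129 ≡ 1 (mod 4), so quadratic reciprocity gives (35/129) = (129/35). Reduce: 129 ≡ 24 (mod 35). Now have (24/35).
Factor out 2: 24 = 2^3·3. Since 35 ≡ 3 (mod 8), (2/35) = -1, and (2/35)^3 = -1. Now have -(3/35).
Both 3 ≡ 3 and 35 ≡ 3 (mod 4), so reciprocity gives (3/35) = -(35/3). Reduce: 35 ≡ 2 (mod 3). Now have (2/3).
Factor out 2: 2 = 2. Since 3 ≡ 3 (mod 8), (2/3) = -1. Now have -(1/3).
(1/3) = 1. Collecting the sign factors: -1.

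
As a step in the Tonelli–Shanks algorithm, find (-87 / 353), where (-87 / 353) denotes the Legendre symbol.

-1

(-87 / 353)
  = (87 / 353)    [353 ≡ 1 mod 4 ⇒ (-1 / 353) = +1]
  = (353 / 87)    [QR: 353 ≡ 1 mod 4, sign kept]
  = (5 / 87)    [353 ≡ 5 mod 87]
  = (87 / 5)    [QR: 5 ≡ 1 mod 4, sign kept]
  = (2 / 5)    [87 ≡ 2 mod 5]
  = -(1 / 5)    [5 ≡ 5 mod 8 ⇒ (2 / 5) = -1]
  = -1    [(1 / 5) = 1]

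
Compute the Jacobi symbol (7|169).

(7|169)
  = (169|7)    [QR: 169 ≡ 1 mod 4, sign kept]
  = (1|7)    [169 ≡ 1 mod 7]
  = 1    [(1|7) = 1]

1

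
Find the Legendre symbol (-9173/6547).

1

(-9173/6547)
  = -(9173/6547)    [6547 ≡ 3 mod 4 ⇒ (-1/6547) = -1]
  = -(2626/6547)    [9173 ≡ 2626 mod 6547]
  = (1313/6547)    [6547 ≡ 3 mod 8 ⇒ (2/6547) = -1]
  = (6547/1313)    [QR: 1313 ≡ 1 mod 4, sign kept]
  = (1295/1313)    [6547 ≡ 1295 mod 1313]
  = (1313/1295)    [QR: 1313 ≡ 1 mod 4, sign kept]
  = (18/1295)    [1313 ≡ 18 mod 1295]
  = (9/1295)    [1295 ≡ 7 mod 8 ⇒ (2/1295) = +1]
  = (1295/9)    [QR: 9 ≡ 1 mod 4, sign kept]
  = (8/9)    [1295 ≡ 8 mod 9]
  = (1/9)    [9 ≡ 1 mod 8 ⇒ (2/9)^3 = +1]
  = 1    [(1/9) = 1]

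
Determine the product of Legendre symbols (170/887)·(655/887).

1

By multiplicativity, (170·655/887) = (170/887)·(655/887).
First factor (170/887):
(170/887)
  = (85/887)    [887 ≡ 7 mod 8 ⇒ (2/887) = +1]
  = (887/85)    [QR: 85 ≡ 1 mod 4, sign kept]
  = (37/85)    [887 ≡ 37 mod 85]
  = (85/37)    [QR: 37 ≡ 1 mod 4, sign kept]
  = (11/37)    [85 ≡ 11 mod 37]
  = (37/11)    [QR: 37 ≡ 1 mod 4, sign kept]
  = (4/11)    [37 ≡ 4 mod 11]
  = (1/11)    [11 ≡ 3 mod 8 ⇒ (2/11)^2 = +1]
  = 1    [(1/11) = 1]
Second factor (655/887):
(655/887)
  = -(887/655)    [QR: both ≡ 3 mod 4, sign flips]
  = -(232/655)    [887 ≡ 232 mod 655]
  = -(29/655)    [655 ≡ 7 mod 8 ⇒ (2/655)^3 = +1]
  = -(655/29)    [QR: 29 ≡ 1 mod 4, sign kept]
  = -(17/29)    [655 ≡ 17 mod 29]
  = -(29/17)    [QR: 17 ≡ 1 mod 4, sign kept]
  = -(12/17)    [29 ≡ 12 mod 17]
  = -(3/17)    [17 ≡ 1 mod 8 ⇒ (2/17)^2 = +1]
  = -(17/3)    [QR: 17 ≡ 1 mod 4, sign kept]
  = -(2/3)    [17 ≡ 2 mod 3]
  = (1/3)    [3 ≡ 3 mod 8 ⇒ (2/3) = -1]
  = 1    [(1/3) = 1]
Product: (1)·(1) = 1.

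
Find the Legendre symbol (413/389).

(413/389)
  = (24/389)    [413 ≡ 24 mod 389]
  = -(3/389)    [389 ≡ 5 mod 8 ⇒ (2/389)^3 = -1]
  = -(389/3)    [QR: 389 ≡ 1 mod 4, sign kept]
  = -(2/3)    [389 ≡ 2 mod 3]
  = (1/3)    [3 ≡ 3 mod 8 ⇒ (2/3) = -1]
  = 1    [(1/3) = 1]

1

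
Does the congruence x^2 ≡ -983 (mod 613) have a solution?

yes

(-983/613)
  = (243/613)    [-983 ≡ 243 mod 613]
  = (613/243)    [QR: 613 ≡ 1 mod 4, sign kept]
  = (127/243)    [613 ≡ 127 mod 243]
  = -(243/127)    [QR: both ≡ 3 mod 4, sign flips]
  = -(116/127)    [243 ≡ 116 mod 127]
  = -(29/127)    [127 ≡ 7 mod 8 ⇒ (2/127)^2 = +1]
  = -(127/29)    [QR: 29 ≡ 1 mod 4, sign kept]
  = -(11/29)    [127 ≡ 11 mod 29]
  = -(29/11)    [QR: 29 ≡ 1 mod 4, sign kept]
  = -(7/11)    [29 ≡ 7 mod 11]
  = (11/7)    [QR: both ≡ 3 mod 4, sign flips]
  = (4/7)    [11 ≡ 4 mod 7]
  = (1/7)    [7 ≡ 7 mod 8 ⇒ (2/7)^2 = +1]
  = 1    [(1/7) = 1]
The Legendre symbol is 1, so x^2 ≡ -983 (mod 613) has solution.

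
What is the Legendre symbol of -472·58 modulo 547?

1

By multiplicativity, (-472·58|547) = (-472|547)·(58|547).
First factor (-472|547):
(-472|547)
  = (75|547)    [-472 ≡ 75 mod 547]
  = -(547|75)    [QR: both ≡ 3 mod 4, sign flips]
  = -(22|75)    [547 ≡ 22 mod 75]
  = (11|75)    [75 ≡ 3 mod 8 ⇒ (2|75) = -1]
  = -(75|11)    [QR: both ≡ 3 mod 4, sign flips]
  = -(9|11)    [75 ≡ 9 mod 11]
  = -(11|9)    [QR: 9 ≡ 1 mod 4, sign kept]
  = -(2|9)    [11 ≡ 2 mod 9]
  = -(1|9)    [9 ≡ 1 mod 8 ⇒ (2|9) = +1]
  = -1    [(1|9) = 1]
Second factor (58|547):
(58|547)
  = -(29|547)    [547 ≡ 3 mod 8 ⇒ (2|547) = -1]
  = -(547|29)    [QR: 29 ≡ 1 mod 4, sign kept]
  = -(25|29)    [547 ≡ 25 mod 29]
  = -(29|25)    [QR: 25 ≡ 1 mod 4, sign kept]
  = -(4|25)    [29 ≡ 4 mod 25]
  = -(1|25)    [25 ≡ 1 mod 8 ⇒ (2|25)^2 = +1]
  = -1    [(1|25) = 1]
Product: (-1)·(-1) = 1.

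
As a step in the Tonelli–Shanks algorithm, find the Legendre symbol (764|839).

-1

Factor out 2: 764 = 2^2·191. Since 839 ≡ 7 (mod 8), (2|839) = +1, and (2|839)^2 = +1. Now have (191|839).
Both 191 ≡ 3 and 839 ≡ 3 (mod 4), so reciprocity gives (191|839) = -(839|191). Reduce: 839 ≡ 75 (mod 191). Now have -(75|191).
Both 75 ≡ 3 and 191 ≡ 3 (mod 4), so reciprocity gives (75|191) = -(191|75). Reduce: 191 ≡ 41 (mod 75). Now have (41|75).
41 ≡ 1 (mod 4), so quadratic reciprocity gives (41|75) = (75|41). Reduce: 75 ≡ 34 (mod 41). Now have (34|41).
Factor out 2: 34 = 2·17. Since 41 ≡ 1 (mod 8), (2|41) = +1. Now have (17|41).
17 ≡ 1 (mod 4), so quadratic reciprocity gives (17|41) = (41|17). Reduce: 41 ≡ 7 (mod 17). Now have (7|17).
17 ≡ 1 (mod 4), so quadratic reciprocity gives (7|17) = (17|7). Reduce: 17 ≡ 3 (mod 7). Now have (3|7).
Both 3 ≡ 3 and 7 ≡ 3 (mod 4), so reciprocity gives (3|7) = -(7|3). Reduce: 7 ≡ 1 (mod 3). Now have -(1|3).
(1|3) = 1. Collecting the sign factors: -1.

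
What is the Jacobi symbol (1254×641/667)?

By multiplicativity, (1254·641/667) = (1254/667)·(641/667).
First factor (1254/667):
(1254/667)
  = (587/667)    [1254 ≡ 587 mod 667]
  = -(667/587)    [QR: both ≡ 3 mod 4, sign flips]
  = -(80/587)    [667 ≡ 80 mod 587]
  = -(5/587)    [587 ≡ 3 mod 8 ⇒ (2/587)^4 = +1]
  = -(587/5)    [QR: 5 ≡ 1 mod 4, sign kept]
  = -(2/5)    [587 ≡ 2 mod 5]
  = (1/5)    [5 ≡ 5 mod 8 ⇒ (2/5) = -1]
  = 1    [(1/5) = 1]
Second factor (641/667):
(641/667)
  = (667/641)    [QR: 641 ≡ 1 mod 4, sign kept]
  = (26/641)    [667 ≡ 26 mod 641]
  = (13/641)    [641 ≡ 1 mod 8 ⇒ (2/641) = +1]
  = (641/13)    [QR: 13 ≡ 1 mod 4, sign kept]
  = (4/13)    [641 ≡ 4 mod 13]
  = (1/13)    [13 ≡ 5 mod 8 ⇒ (2/13)^2 = +1]
  = 1    [(1/13) = 1]
Product: (1)·(1) = 1.

1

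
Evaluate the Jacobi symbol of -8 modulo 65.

1

(-8/65)
  = (8/65)    [65 ≡ 1 mod 4 ⇒ (-1/65) = +1]
  = (1/65)    [65 ≡ 1 mod 8 ⇒ (2/65)^3 = +1]
  = 1    [(1/65) = 1]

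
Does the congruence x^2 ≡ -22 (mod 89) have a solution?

(-22/89)
  = (67/89)    [-22 ≡ 67 mod 89]
  = (89/67)    [QR: 89 ≡ 1 mod 4, sign kept]
  = (22/67)    [89 ≡ 22 mod 67]
  = -(11/67)    [67 ≡ 3 mod 8 ⇒ (2/67) = -1]
  = (67/11)    [QR: both ≡ 3 mod 4, sign flips]
  = (1/11)    [67 ≡ 1 mod 11]
  = 1    [(1/11) = 1]
(-22/89) = 1, and 89 is prime, so -22 is a quadratic residue mod 89.

yes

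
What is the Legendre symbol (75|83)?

1

(75|83)
  = -(83|75)    [QR: both ≡ 3 mod 4, sign flips]
  = -(8|75)    [83 ≡ 8 mod 75]
  = (1|75)    [75 ≡ 3 mod 8 ⇒ (2|75)^3 = -1]
  = 1    [(1|75) = 1]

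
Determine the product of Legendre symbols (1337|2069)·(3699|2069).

1

By multiplicativity, (1337·3699|2069) = (1337|2069)·(3699|2069).
First factor (1337|2069):
1337 ≡ 1 (mod 4), so quadratic reciprocity gives (1337|2069) = (2069|1337). Reduce: 2069 ≡ 732 (mod 1337). Now have (732|1337).
Factor out 2: 732 = 2^2·183. Since 1337 ≡ 1 (mod 8), (2|1337) = +1, and (2|1337)^2 = +1. Now have (183|1337).
1337 ≡ 1 (mod 4), so quadratic reciprocity gives (183|1337) = (1337|183). Reduce: 1337 ≡ 56 (mod 183). Now have (56|183).
Factor out 2: 56 = 2^3·7. Since 183 ≡ 7 (mod 8), (2|183) = +1, and (2|183)^3 = +1. Now have (7|183).
Both 7 ≡ 3 and 183 ≡ 3 (mod 4), so reciprocity gives (7|183) = -(183|7). Reduce: 183 ≡ 1 (mod 7). Now have -(1|7).
(1|7) = 1. Collecting the sign factors: -1.
Second factor (3699|2069):
Reduce the numerator: 3699 ≡ 1630 (mod 2069), so (3699|2069) = (1630|2069).
Factor out 2: 1630 = 2·815. Since 2069 ≡ 5 (mod 8), (2|2069) = -1. Now have -(815|2069).
2069 ≡ 1 (mod 4), so quadratic reciprocity gives (815|2069) = (2069|815). Reduce: 2069 ≡ 439 (mod 815). Now have -(439|815).
Both 439 ≡ 3 and 815 ≡ 3 (mod 4), so reciprocity gives (439|815) = -(815|439). Reduce: 815 ≡ 376 (mod 439). Now have (376|439).
Factor out 2: 376 = 2^3·47. Since 439 ≡ 7 (mod 8), (2|439) = +1, and (2|439)^3 = +1. Now have (47|439).
Both 47 ≡ 3 and 439 ≡ 3 (mod 4), so reciprocity gives (47|439) = -(439|47). Reduce: 439 ≡ 16 (mod 47). Now have -(16|47).
Factor out 2: 16 = 2^4. Since 47 ≡ 7 (mod 8), (2|47) = +1, and (2|47)^4 = +1. Now have -(1|47).
(1|47) = 1. Collecting the sign factors: -1.
Product: (-1)·(-1) = 1.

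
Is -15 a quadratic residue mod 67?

(-15/67)
  = (52/67)    [-15 ≡ 52 mod 67]
  = (13/67)    [67 ≡ 3 mod 8 ⇒ (2/67)^2 = +1]
  = (67/13)    [QR: 13 ≡ 1 mod 4, sign kept]
  = (2/13)    [67 ≡ 2 mod 13]
  = -(1/13)    [13 ≡ 5 mod 8 ⇒ (2/13) = -1]
  = -1    [(1/13) = 1]
The Legendre symbol is -1, so x^2 ≡ -15 (mod 67) has no solution.

no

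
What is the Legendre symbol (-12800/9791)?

-1

(-12800/9791)
  = (6782/9791)    [-12800 ≡ 6782 mod 9791]
  = (3391/9791)    [9791 ≡ 7 mod 8 ⇒ (2/9791) = +1]
  = -(9791/3391)    [QR: both ≡ 3 mod 4, sign flips]
  = -(3009/3391)    [9791 ≡ 3009 mod 3391]
  = -(3391/3009)    [QR: 3009 ≡ 1 mod 4, sign kept]
  = -(382/3009)    [3391 ≡ 382 mod 3009]
  = -(191/3009)    [3009 ≡ 1 mod 8 ⇒ (2/3009) = +1]
  = -(3009/191)    [QR: 3009 ≡ 1 mod 4, sign kept]
  = -(144/191)    [3009 ≡ 144 mod 191]
  = -(9/191)    [191 ≡ 7 mod 8 ⇒ (2/191)^4 = +1]
  = -(191/9)    [QR: 9 ≡ 1 mod 4, sign kept]
  = -(2/9)    [191 ≡ 2 mod 9]
  = -(1/9)    [9 ≡ 1 mod 8 ⇒ (2/9) = +1]
  = -1    [(1/9) = 1]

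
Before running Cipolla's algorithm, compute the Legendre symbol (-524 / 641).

(-524 / 641)
  = (117 / 641)    [-524 ≡ 117 mod 641]
  = (641 / 117)    [QR: 117 ≡ 1 mod 4, sign kept]
  = (56 / 117)    [641 ≡ 56 mod 117]
  = -(7 / 117)    [117 ≡ 5 mod 8 ⇒ (2 / 117)^3 = -1]
  = -(117 / 7)    [QR: 117 ≡ 1 mod 4, sign kept]
  = -(5 / 7)    [117 ≡ 5 mod 7]
  = -(7 / 5)    [QR: 5 ≡ 1 mod 4, sign kept]
  = -(2 / 5)    [7 ≡ 2 mod 5]
  = (1 / 5)    [5 ≡ 5 mod 8 ⇒ (2 / 5) = -1]
  = 1    [(1 / 5) = 1]

1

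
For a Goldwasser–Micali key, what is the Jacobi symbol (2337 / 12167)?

2337 ≡ 1 (mod 4), so quadratic reciprocity gives (2337 / 12167) = (12167 / 2337). Reduce: 12167 ≡ 482 (mod 2337). Now have (482 / 2337).
Factor out 2: 482 = 2·241. Since 2337 ≡ 1 (mod 8), (2 / 2337) = +1. Now have (241 / 2337).
241 ≡ 1 (mod 4), so quadratic reciprocity gives (241 / 2337) = (2337 / 241). Reduce: 2337 ≡ 168 (mod 241). Now have (168 / 241).
Factor out 2: 168 = 2^3·21. Since 241 ≡ 1 (mod 8), (2 / 241) = +1, and (2 / 241)^3 = +1. Now have (21 / 241).
21 ≡ 1 (mod 4), so quadratic reciprocity gives (21 / 241) = (241 / 21). Reduce: 241 ≡ 10 (mod 21). Now have (10 / 21).
Factor out 2: 10 = 2·5. Since 21 ≡ 5 (mod 8), (2 / 21) = -1. Now have -(5 / 21).
5 ≡ 1 (mod 4), so quadratic reciprocity gives (5 / 21) = (21 / 5). Reduce: 21 ≡ 1 (mod 5). Now have -(1 / 5).
(1 / 5) = 1. Collecting the sign factors: -1.

-1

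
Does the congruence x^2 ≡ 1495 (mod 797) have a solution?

yes

Reduce the numerator: 1495 ≡ 698 (mod 797), so (1495/797) = (698/797).
Factor out 2: 698 = 2·349. Since 797 ≡ 5 (mod 8), (2/797) = -1. Now have -(349/797).
349 ≡ 1 (mod 4), so quadratic reciprocity gives (349/797) = (797/349). Reduce: 797 ≡ 99 (mod 349). Now have -(99/349).
349 ≡ 1 (mod 4), so quadratic reciprocity gives (99/349) = (349/99). Reduce: 349 ≡ 52 (mod 99). Now have -(52/99).
Factor out 2: 52 = 2^2·13. Since 99 ≡ 3 (mod 8), (2/99) = -1, and (2/99)^2 = +1. Now have -(13/99).
13 ≡ 1 (mod 4), so quadratic reciprocity gives (13/99) = (99/13). Reduce: 99 ≡ 8 (mod 13). Now have -(8/13).
Factor out 2: 8 = 2^3. Since 13 ≡ 5 (mod 8), (2/13) = -1, and (2/13)^3 = -1. Now have (1/13).
(1/13) = 1. Collecting the sign factors: 1.
(1495/797) = 1, and 797 is prime, so 1495 is a quadratic residue mod 797.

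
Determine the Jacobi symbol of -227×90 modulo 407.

By multiplicativity, (-227·90/407) = (-227/407)·(90/407).
First factor (-227/407):
Reduce the numerator: -227 ≡ 180 (mod 407), so (-227/407) = (180/407).
Factor out 2: 180 = 2^2·45. Since 407 ≡ 7 (mod 8), (2/407) = +1, and (2/407)^2 = +1. Now have (45/407).
45 ≡ 1 (mod 4), so quadratic reciprocity gives (45/407) = (407/45). Reduce: 407 ≡ 2 (mod 45). Now have (2/45).
Factor out 2: 2 = 2. Since 45 ≡ 5 (mod 8), (2/45) = -1. Now have -(1/45).
(1/45) = 1. Collecting the sign factors: -1.
Second factor (90/407):
Factor out 2: 90 = 2·45. Since 407 ≡ 7 (mod 8), (2/407) = +1. Now have (45/407).
45 ≡ 1 (mod 4), so quadratic reciprocity gives (45/407) = (407/45). Reduce: 407 ≡ 2 (mod 45). Now have (2/45).
Factor out 2: 2 = 2. Since 45 ≡ 5 (mod 8), (2/45) = -1. Now have -(1/45).
(1/45) = 1. Collecting the sign factors: -1.
Product: (-1)·(-1) = 1.

1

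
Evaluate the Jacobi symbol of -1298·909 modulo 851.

By multiplicativity, (-1298·909/851) = (-1298/851)·(909/851).
First factor (-1298/851):
(-1298/851)
  = (404/851)    [-1298 ≡ 404 mod 851]
  = (101/851)    [851 ≡ 3 mod 8 ⇒ (2/851)^2 = +1]
  = (851/101)    [QR: 101 ≡ 1 mod 4, sign kept]
  = (43/101)    [851 ≡ 43 mod 101]
  = (101/43)    [QR: 101 ≡ 1 mod 4, sign kept]
  = (15/43)    [101 ≡ 15 mod 43]
  = -(43/15)    [QR: both ≡ 3 mod 4, sign flips]
  = -(13/15)    [43 ≡ 13 mod 15]
  = -(15/13)    [QR: 13 ≡ 1 mod 4, sign kept]
  = -(2/13)    [15 ≡ 2 mod 13]
  = (1/13)    [13 ≡ 5 mod 8 ⇒ (2/13) = -1]
  = 1    [(1/13) = 1]
Second factor (909/851):
(909/851)
  = (58/851)    [909 ≡ 58 mod 851]
  = -(29/851)    [851 ≡ 3 mod 8 ⇒ (2/851) = -1]
  = -(851/29)    [QR: 29 ≡ 1 mod 4, sign kept]
  = -(10/29)    [851 ≡ 10 mod 29]
  = (5/29)    [29 ≡ 5 mod 8 ⇒ (2/29) = -1]
  = (29/5)    [QR: 5 ≡ 1 mod 4, sign kept]
  = (4/5)    [29 ≡ 4 mod 5]
  = (1/5)    [5 ≡ 5 mod 8 ⇒ (2/5)^2 = +1]
  = 1    [(1/5) = 1]
Product: (1)·(1) = 1.

1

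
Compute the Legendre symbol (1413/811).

Reduce the numerator: 1413 ≡ 602 (mod 811), so (1413/811) = (602/811).
Factor out 2: 602 = 2·301. Since 811 ≡ 3 (mod 8), (2/811) = -1. Now have -(301/811).
301 ≡ 1 (mod 4), so quadratic reciprocity gives (301/811) = (811/301). Reduce: 811 ≡ 209 (mod 301). Now have -(209/301).
209 ≡ 1 (mod 4), so quadratic reciprocity gives (209/301) = (301/209). Reduce: 301 ≡ 92 (mod 209). Now have -(92/209).
Factor out 2: 92 = 2^2·23. Since 209 ≡ 1 (mod 8), (2/209) = +1, and (2/209)^2 = +1. Now have -(23/209).
209 ≡ 1 (mod 4), so quadratic reciprocity gives (23/209) = (209/23). Reduce: 209 ≡ 2 (mod 23). Now have -(2/23).
Factor out 2: 2 = 2. Since 23 ≡ 7 (mod 8), (2/23) = +1. Now have -(1/23).
(1/23) = 1. Collecting the sign factors: -1.

-1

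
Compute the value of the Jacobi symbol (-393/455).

1

Reduce the numerator: -393 ≡ 62 (mod 455), so (-393/455) = (62/455).
Factor out 2: 62 = 2·31. Since 455 ≡ 7 (mod 8), (2/455) = +1. Now have (31/455).
Both 31 ≡ 3 and 455 ≡ 3 (mod 4), so reciprocity gives (31/455) = -(455/31). Reduce: 455 ≡ 21 (mod 31). Now have -(21/31).
21 ≡ 1 (mod 4), so quadratic reciprocity gives (21/31) = (31/21). Reduce: 31 ≡ 10 (mod 21). Now have -(10/21).
Factor out 2: 10 = 2·5. Since 21 ≡ 5 (mod 8), (2/21) = -1. Now have (5/21).
5 ≡ 1 (mod 4), so quadratic reciprocity gives (5/21) = (21/5). Reduce: 21 ≡ 1 (mod 5). Now have (1/5).
(1/5) = 1. Collecting the sign factors: 1.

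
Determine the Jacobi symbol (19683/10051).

-1

Reduce the numerator: 19683 ≡ 9632 (mod 10051), so (19683/10051) = (9632/10051).
Factor out 2: 9632 = 2^5·301. Since 10051 ≡ 3 (mod 8), (2/10051) = -1, and (2/10051)^5 = -1. Now have -(301/10051).
301 ≡ 1 (mod 4), so quadratic reciprocity gives (301/10051) = (10051/301). Reduce: 10051 ≡ 118 (mod 301). Now have -(118/301).
Factor out 2: 118 = 2·59. Since 301 ≡ 5 (mod 8), (2/301) = -1. Now have (59/301).
301 ≡ 1 (mod 4), so quadratic reciprocity gives (59/301) = (301/59). Reduce: 301 ≡ 6 (mod 59). Now have (6/59).
Factor out 2: 6 = 2·3. Since 59 ≡ 3 (mod 8), (2/59) = -1. Now have -(3/59).
Both 3 ≡ 3 and 59 ≡ 3 (mod 4), so reciprocity gives (3/59) = -(59/3). Reduce: 59 ≡ 2 (mod 3). Now have (2/3).
Factor out 2: 2 = 2. Since 3 ≡ 3 (mod 8), (2/3) = -1. Now have -(1/3).
(1/3) = 1. Collecting the sign factors: -1.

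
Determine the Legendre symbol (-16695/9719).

(-16695/9719)
  = -(16695/9719)    [9719 ≡ 3 mod 4 ⇒ (-1/9719) = -1]
  = -(6976/9719)    [16695 ≡ 6976 mod 9719]
  = -(109/9719)    [9719 ≡ 7 mod 8 ⇒ (2/9719)^6 = +1]
  = -(9719/109)    [QR: 109 ≡ 1 mod 4, sign kept]
  = -(18/109)    [9719 ≡ 18 mod 109]
  = (9/109)    [109 ≡ 5 mod 8 ⇒ (2/109) = -1]
  = (109/9)    [QR: 9 ≡ 1 mod 4, sign kept]
  = (1/9)    [109 ≡ 1 mod 9]
  = 1    [(1/9) = 1]

1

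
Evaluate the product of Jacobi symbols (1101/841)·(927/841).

1

By multiplicativity, (1101·927/841) = (1101/841)·(927/841).
First factor (1101/841):
Reduce the numerator: 1101 ≡ 260 (mod 841), so (1101/841) = (260/841).
Factor out 2: 260 = 2^2·65. Since 841 ≡ 1 (mod 8), (2/841) = +1, and (2/841)^2 = +1. Now have (65/841).
65 ≡ 1 (mod 4), so quadratic reciprocity gives (65/841) = (841/65). Reduce: 841 ≡ 61 (mod 65). Now have (61/65).
61 ≡ 1 (mod 4), so quadratic reciprocity gives (61/65) = (65/61). Reduce: 65 ≡ 4 (mod 61). Now have (4/61).
Factor out 2: 4 = 2^2. Since 61 ≡ 5 (mod 8), (2/61) = -1, and (2/61)^2 = +1. Now have (1/61).
(1/61) = 1. Collecting the sign factors: 1.
Second factor (927/841):
Reduce the numerator: 927 ≡ 86 (mod 841), so (927/841) = (86/841).
Factor out 2: 86 = 2·43. Since 841 ≡ 1 (mod 8), (2/841) = +1. Now have (43/841).
841 ≡ 1 (mod 4), so quadratic reciprocity gives (43/841) = (841/43). Reduce: 841 ≡ 24 (mod 43). Now have (24/43).
Factor out 2: 24 = 2^3·3. Since 43 ≡ 3 (mod 8), (2/43) = -1, and (2/43)^3 = -1. Now have -(3/43).
Both 3 ≡ 3 and 43 ≡ 3 (mod 4), so reciprocity gives (3/43) = -(43/3). Reduce: 43 ≡ 1 (mod 3). Now have (1/3).
(1/3) = 1. Collecting the sign factors: 1.
Product: (1)·(1) = 1.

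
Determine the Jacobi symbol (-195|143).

0

(-195|143)
  = -(195|143)    [143 ≡ 3 mod 4 ⇒ (-1|143) = -1]
  = -(52|143)    [195 ≡ 52 mod 143]
  = -(13|143)    [143 ≡ 7 mod 8 ⇒ (2|143)^2 = +1]
  = -(143|13)    [QR: 13 ≡ 1 mod 4, sign kept]
  = -(0|13)    [143 ≡ 0 mod 13]
  = 0    [numerator 0, gcd > 1]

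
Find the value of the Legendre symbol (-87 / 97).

-1

(-87 / 97)
  = (10 / 97)    [-87 ≡ 10 mod 97]
  = (5 / 97)    [97 ≡ 1 mod 8 ⇒ (2 / 97) = +1]
  = (97 / 5)    [QR: 5 ≡ 1 mod 4, sign kept]
  = (2 / 5)    [97 ≡ 2 mod 5]
  = -(1 / 5)    [5 ≡ 5 mod 8 ⇒ (2 / 5) = -1]
  = -1    [(1 / 5) = 1]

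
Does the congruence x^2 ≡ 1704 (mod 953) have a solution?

no

(1704|953)
  = (751|953)    [1704 ≡ 751 mod 953]
  = (953|751)    [QR: 953 ≡ 1 mod 4, sign kept]
  = (202|751)    [953 ≡ 202 mod 751]
  = (101|751)    [751 ≡ 7 mod 8 ⇒ (2|751) = +1]
  = (751|101)    [QR: 101 ≡ 1 mod 4, sign kept]
  = (44|101)    [751 ≡ 44 mod 101]
  = (11|101)    [101 ≡ 5 mod 8 ⇒ (2|101)^2 = +1]
  = (101|11)    [QR: 101 ≡ 1 mod 4, sign kept]
  = (2|11)    [101 ≡ 2 mod 11]
  = -(1|11)    [11 ≡ 3 mod 8 ⇒ (2|11) = -1]
  = -1    [(1|11) = 1]
The Legendre symbol is -1, so x^2 ≡ 1704 (mod 953) has no solution.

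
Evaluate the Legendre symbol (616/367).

(616/367)
  = (249/367)    [616 ≡ 249 mod 367]
  = (367/249)    [QR: 249 ≡ 1 mod 4, sign kept]
  = (118/249)    [367 ≡ 118 mod 249]
  = (59/249)    [249 ≡ 1 mod 8 ⇒ (2/249) = +1]
  = (249/59)    [QR: 249 ≡ 1 mod 4, sign kept]
  = (13/59)    [249 ≡ 13 mod 59]
  = (59/13)    [QR: 13 ≡ 1 mod 4, sign kept]
  = (7/13)    [59 ≡ 7 mod 13]
  = (13/7)    [QR: 13 ≡ 1 mod 4, sign kept]
  = (6/7)    [13 ≡ 6 mod 7]
  = (3/7)    [7 ≡ 7 mod 8 ⇒ (2/7) = +1]
  = -(7/3)    [QR: both ≡ 3 mod 4, sign flips]
  = -(1/3)    [7 ≡ 1 mod 3]
  = -1    [(1/3) = 1]

-1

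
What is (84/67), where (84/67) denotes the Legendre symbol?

Reduce the numerator: 84 ≡ 17 (mod 67), so (84/67) = (17/67).
17 ≡ 1 (mod 4), so quadratic reciprocity gives (17/67) = (67/17). Reduce: 67 ≡ 16 (mod 17). Now have (16/17).
Factor out 2: 16 = 2^4. Since 17 ≡ 1 (mod 8), (2/17) = +1, and (2/17)^4 = +1. Now have (1/17).
(1/17) = 1. Collecting the sign factors: 1.

1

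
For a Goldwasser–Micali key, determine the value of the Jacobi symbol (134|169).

(134|169)
  = (67|169)    [169 ≡ 1 mod 8 ⇒ (2|169) = +1]
  = (169|67)    [QR: 169 ≡ 1 mod 4, sign kept]
  = (35|67)    [169 ≡ 35 mod 67]
  = -(67|35)    [QR: both ≡ 3 mod 4, sign flips]
  = -(32|35)    [67 ≡ 32 mod 35]
  = (1|35)    [35 ≡ 3 mod 8 ⇒ (2|35)^5 = -1]
  = 1    [(1|35) = 1]

1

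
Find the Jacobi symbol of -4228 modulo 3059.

(-4228 / 3059)
  = -(4228 / 3059)    [3059 ≡ 3 mod 4 ⇒ (-1 / 3059) = -1]
  = -(1169 / 3059)    [4228 ≡ 1169 mod 3059]
  = -(3059 / 1169)    [QR: 1169 ≡ 1 mod 4, sign kept]
  = -(721 / 1169)    [3059 ≡ 721 mod 1169]
  = -(1169 / 721)    [QR: 721 ≡ 1 mod 4, sign kept]
  = -(448 / 721)    [1169 ≡ 448 mod 721]
  = -(7 / 721)    [721 ≡ 1 mod 8 ⇒ (2 / 721)^6 = +1]
  = -(721 / 7)    [QR: 721 ≡ 1 mod 4, sign kept]
  = -(0 / 7)    [721 ≡ 0 mod 7]
  = 0    [numerator 0, gcd > 1]

0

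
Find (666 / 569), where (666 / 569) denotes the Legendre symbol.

-1

(666 / 569)
  = (97 / 569)    [666 ≡ 97 mod 569]
  = (569 / 97)    [QR: 97 ≡ 1 mod 4, sign kept]
  = (84 / 97)    [569 ≡ 84 mod 97]
  = (21 / 97)    [97 ≡ 1 mod 8 ⇒ (2 / 97)^2 = +1]
  = (97 / 21)    [QR: 21 ≡ 1 mod 4, sign kept]
  = (13 / 21)    [97 ≡ 13 mod 21]
  = (21 / 13)    [QR: 13 ≡ 1 mod 4, sign kept]
  = (8 / 13)    [21 ≡ 8 mod 13]
  = -(1 / 13)    [13 ≡ 5 mod 8 ⇒ (2 / 13)^3 = -1]
  = -1    [(1 / 13) = 1]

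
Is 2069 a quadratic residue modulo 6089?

(2069/6089)
  = (6089/2069)    [QR: 2069 ≡ 1 mod 4, sign kept]
  = (1951/2069)    [6089 ≡ 1951 mod 2069]
  = (2069/1951)    [QR: 2069 ≡ 1 mod 4, sign kept]
  = (118/1951)    [2069 ≡ 118 mod 1951]
  = (59/1951)    [1951 ≡ 7 mod 8 ⇒ (2/1951) = +1]
  = -(1951/59)    [QR: both ≡ 3 mod 4, sign flips]
  = -(4/59)    [1951 ≡ 4 mod 59]
  = -(1/59)    [59 ≡ 3 mod 8 ⇒ (2/59)^2 = +1]
  = -1    [(1/59) = 1]
(2069/6089) = -1, and 6089 is prime, so 2069 is not a quadratic residue mod 6089.

no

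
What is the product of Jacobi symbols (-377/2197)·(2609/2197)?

0

By multiplicativity, (-377·2609/2197) = (-377/2197)·(2609/2197).
First factor (-377/2197):
(-377/2197)
  = (1820/2197)    [-377 ≡ 1820 mod 2197]
  = (455/2197)    [2197 ≡ 5 mod 8 ⇒ (2/2197)^2 = +1]
  = (2197/455)    [QR: 2197 ≡ 1 mod 4, sign kept]
  = (377/455)    [2197 ≡ 377 mod 455]
  = (455/377)    [QR: 377 ≡ 1 mod 4, sign kept]
  = (78/377)    [455 ≡ 78 mod 377]
  = (39/377)    [377 ≡ 1 mod 8 ⇒ (2/377) = +1]
  = (377/39)    [QR: 377 ≡ 1 mod 4, sign kept]
  = (26/39)    [377 ≡ 26 mod 39]
  = (13/39)    [39 ≡ 7 mod 8 ⇒ (2/39) = +1]
  = (39/13)    [QR: 13 ≡ 1 mod 4, sign kept]
  = (0/13)    [39 ≡ 0 mod 13]
  = 0    [numerator 0, gcd > 1]
Second factor (2609/2197):
(2609/2197)
  = (412/2197)    [2609 ≡ 412 mod 2197]
  = (103/2197)    [2197 ≡ 5 mod 8 ⇒ (2/2197)^2 = +1]
  = (2197/103)    [QR: 2197 ≡ 1 mod 4, sign kept]
  = (34/103)    [2197 ≡ 34 mod 103]
  = (17/103)    [103 ≡ 7 mod 8 ⇒ (2/103) = +1]
  = (103/17)    [QR: 17 ≡ 1 mod 4, sign kept]
  = (1/17)    [103 ≡ 1 mod 17]
  = 1    [(1/17) = 1]
Product: (0)·(1) = 0.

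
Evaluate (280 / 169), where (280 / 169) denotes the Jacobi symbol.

1

Reduce the numerator: 280 ≡ 111 (mod 169), so (280 / 169) = (111 / 169).
169 ≡ 1 (mod 4), so quadratic reciprocity gives (111 / 169) = (169 / 111). Reduce: 169 ≡ 58 (mod 111). Now have (58 / 111).
Factor out 2: 58 = 2·29. Since 111 ≡ 7 (mod 8), (2 / 111) = +1. Now have (29 / 111).
29 ≡ 1 (mod 4), so quadratic reciprocity gives (29 / 111) = (111 / 29). Reduce: 111 ≡ 24 (mod 29). Now have (24 / 29).
Factor out 2: 24 = 2^3·3. Since 29 ≡ 5 (mod 8), (2 / 29) = -1, and (2 / 29)^3 = -1. Now have -(3 / 29).
29 ≡ 1 (mod 4), so quadratic reciprocity gives (3 / 29) = (29 / 3). Reduce: 29 ≡ 2 (mod 3). Now have -(2 / 3).
Factor out 2: 2 = 2. Since 3 ≡ 3 (mod 8), (2 / 3) = -1. Now have (1 / 3).
(1 / 3) = 1. Collecting the sign factors: 1.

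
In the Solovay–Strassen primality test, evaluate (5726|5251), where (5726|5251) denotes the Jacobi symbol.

(5726|5251)
  = (475|5251)    [5726 ≡ 475 mod 5251]
  = -(5251|475)    [QR: both ≡ 3 mod 4, sign flips]
  = -(26|475)    [5251 ≡ 26 mod 475]
  = (13|475)    [475 ≡ 3 mod 8 ⇒ (2|475) = -1]
  = (475|13)    [QR: 13 ≡ 1 mod 4, sign kept]
  = (7|13)    [475 ≡ 7 mod 13]
  = (13|7)    [QR: 13 ≡ 1 mod 4, sign kept]
  = (6|7)    [13 ≡ 6 mod 7]
  = (3|7)    [7 ≡ 7 mod 8 ⇒ (2|7) = +1]
  = -(7|3)    [QR: both ≡ 3 mod 4, sign flips]
  = -(1|3)    [7 ≡ 1 mod 3]
  = -1    [(1|3) = 1]

-1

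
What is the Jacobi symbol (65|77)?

-1

65 ≡ 1 (mod 4), so quadratic reciprocity gives (65|77) = (77|65). Reduce: 77 ≡ 12 (mod 65). Now have (12|65).
Factor out 2: 12 = 2^2·3. Since 65 ≡ 1 (mod 8), (2|65) = +1, and (2|65)^2 = +1. Now have (3|65).
65 ≡ 1 (mod 4), so quadratic reciprocity gives (3|65) = (65|3). Reduce: 65 ≡ 2 (mod 3). Now have (2|3).
Factor out 2: 2 = 2. Since 3 ≡ 3 (mod 8), (2|3) = -1. Now have -(1|3).
(1|3) = 1. Collecting the sign factors: -1.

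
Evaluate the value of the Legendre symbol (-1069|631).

-1

(-1069|631)
  = -(1069|631)    [631 ≡ 3 mod 4 ⇒ (-1|631) = -1]
  = -(438|631)    [1069 ≡ 438 mod 631]
  = -(219|631)    [631 ≡ 7 mod 8 ⇒ (2|631) = +1]
  = (631|219)    [QR: both ≡ 3 mod 4, sign flips]
  = (193|219)    [631 ≡ 193 mod 219]
  = (219|193)    [QR: 193 ≡ 1 mod 4, sign kept]
  = (26|193)    [219 ≡ 26 mod 193]
  = (13|193)    [193 ≡ 1 mod 8 ⇒ (2|193) = +1]
  = (193|13)    [QR: 13 ≡ 1 mod 4, sign kept]
  = (11|13)    [193 ≡ 11 mod 13]
  = (13|11)    [QR: 13 ≡ 1 mod 4, sign kept]
  = (2|11)    [13 ≡ 2 mod 11]
  = -(1|11)    [11 ≡ 3 mod 8 ⇒ (2|11) = -1]
  = -1    [(1|11) = 1]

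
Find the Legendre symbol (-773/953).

-1

(-773/953)
  = (773/953)    [953 ≡ 1 mod 4 ⇒ (-1/953) = +1]
  = (953/773)    [QR: 773 ≡ 1 mod 4, sign kept]
  = (180/773)    [953 ≡ 180 mod 773]
  = (45/773)    [773 ≡ 5 mod 8 ⇒ (2/773)^2 = +1]
  = (773/45)    [QR: 45 ≡ 1 mod 4, sign kept]
  = (8/45)    [773 ≡ 8 mod 45]
  = -(1/45)    [45 ≡ 5 mod 8 ⇒ (2/45)^3 = -1]
  = -1    [(1/45) = 1]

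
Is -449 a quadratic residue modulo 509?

no

(-449|509)
  = (449|509)    [509 ≡ 1 mod 4 ⇒ (-1|509) = +1]
  = (509|449)    [QR: 449 ≡ 1 mod 4, sign kept]
  = (60|449)    [509 ≡ 60 mod 449]
  = (15|449)    [449 ≡ 1 mod 8 ⇒ (2|449)^2 = +1]
  = (449|15)    [QR: 449 ≡ 1 mod 4, sign kept]
  = (14|15)    [449 ≡ 14 mod 15]
  = (7|15)    [15 ≡ 7 mod 8 ⇒ (2|15) = +1]
  = -(15|7)    [QR: both ≡ 3 mod 4, sign flips]
  = -(1|7)    [15 ≡ 1 mod 7]
  = -1    [(1|7) = 1]
The Legendre symbol is -1, so x^2 ≡ -449 (mod 509) has no solution.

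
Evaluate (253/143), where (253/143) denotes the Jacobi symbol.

(253/143)
  = (110/143)    [253 ≡ 110 mod 143]
  = (55/143)    [143 ≡ 7 mod 8 ⇒ (2/143) = +1]
  = -(143/55)    [QR: both ≡ 3 mod 4, sign flips]
  = -(33/55)    [143 ≡ 33 mod 55]
  = -(55/33)    [QR: 33 ≡ 1 mod 4, sign kept]
  = -(22/33)    [55 ≡ 22 mod 33]
  = -(11/33)    [33 ≡ 1 mod 8 ⇒ (2/33) = +1]
  = -(33/11)    [QR: 33 ≡ 1 mod 4, sign kept]
  = -(0/11)    [33 ≡ 0 mod 11]
  = 0    [numerator 0, gcd > 1]

0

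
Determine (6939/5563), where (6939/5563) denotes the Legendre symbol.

1

(6939/5563)
  = (1376/5563)    [6939 ≡ 1376 mod 5563]
  = -(43/5563)    [5563 ≡ 3 mod 8 ⇒ (2/5563)^5 = -1]
  = (5563/43)    [QR: both ≡ 3 mod 4, sign flips]
  = (16/43)    [5563 ≡ 16 mod 43]
  = (1/43)    [43 ≡ 3 mod 8 ⇒ (2/43)^4 = +1]
  = 1    [(1/43) = 1]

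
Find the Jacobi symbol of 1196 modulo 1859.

0

(1196/1859)
  = (299/1859)    [1859 ≡ 3 mod 8 ⇒ (2/1859)^2 = +1]
  = -(1859/299)    [QR: both ≡ 3 mod 4, sign flips]
  = -(65/299)    [1859 ≡ 65 mod 299]
  = -(299/65)    [QR: 65 ≡ 1 mod 4, sign kept]
  = -(39/65)    [299 ≡ 39 mod 65]
  = -(65/39)    [QR: 65 ≡ 1 mod 4, sign kept]
  = -(26/39)    [65 ≡ 26 mod 39]
  = -(13/39)    [39 ≡ 7 mod 8 ⇒ (2/39) = +1]
  = -(39/13)    [QR: 13 ≡ 1 mod 4, sign kept]
  = -(0/13)    [39 ≡ 0 mod 13]
  = 0    [numerator 0, gcd > 1]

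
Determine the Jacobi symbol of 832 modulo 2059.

-1

Factor out 2: 832 = 2^6·13. Since 2059 ≡ 3 (mod 8), (2/2059) = -1, and (2/2059)^6 = +1. Now have (13/2059).
13 ≡ 1 (mod 4), so quadratic reciprocity gives (13/2059) = (2059/13). Reduce: 2059 ≡ 5 (mod 13). Now have (5/13).
5 ≡ 1 (mod 4), so quadratic reciprocity gives (5/13) = (13/5). Reduce: 13 ≡ 3 (mod 5). Now have (3/5).
5 ≡ 1 (mod 4), so quadratic reciprocity gives (3/5) = (5/3). Reduce: 5 ≡ 2 (mod 3). Now have (2/3).
Factor out 2: 2 = 2. Since 3 ≡ 3 (mod 8), (2/3) = -1. Now have -(1/3).
(1/3) = 1. Collecting the sign factors: -1.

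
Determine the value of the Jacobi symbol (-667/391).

Reduce the numerator: -667 ≡ 115 (mod 391), so (-667/391) = (115/391).
Both 115 ≡ 3 and 391 ≡ 3 (mod 4), so reciprocity gives (115/391) = -(391/115). Reduce: 391 ≡ 46 (mod 115). Now have -(46/115).
Factor out 2: 46 = 2·23. Since 115 ≡ 3 (mod 8), (2/115) = -1. Now have (23/115).
Both 23 ≡ 3 and 115 ≡ 3 (mod 4), so reciprocity gives (23/115) = -(115/23). Reduce: 115 ≡ 0 (mod 23). Now have -(0/23).
The numerator is now 0 with denominator 23 > 1: the symbol is 0.

0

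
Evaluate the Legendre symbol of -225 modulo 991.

-1

Reduce the numerator: -225 ≡ 766 (mod 991), so (-225/991) = (766/991).
Factor out 2: 766 = 2·383. Since 991 ≡ 7 (mod 8), (2/991) = +1. Now have (383/991).
Both 383 ≡ 3 and 991 ≡ 3 (mod 4), so reciprocity gives (383/991) = -(991/383). Reduce: 991 ≡ 225 (mod 383). Now have -(225/383).
225 ≡ 1 (mod 4), so quadratic reciprocity gives (225/383) = (383/225). Reduce: 383 ≡ 158 (mod 225). Now have -(158/225).
Factor out 2: 158 = 2·79. Since 225 ≡ 1 (mod 8), (2/225) = +1. Now have -(79/225).
225 ≡ 1 (mod 4), so quadratic reciprocity gives (79/225) = (225/79). Reduce: 225 ≡ 67 (mod 79). Now have -(67/79).
Both 67 ≡ 3 and 79 ≡ 3 (mod 4), so reciprocity gives (67/79) = -(79/67). Reduce: 79 ≡ 12 (mod 67). Now have (12/67).
Factor out 2: 12 = 2^2·3. Since 67 ≡ 3 (mod 8), (2/67) = -1, and (2/67)^2 = +1. Now have (3/67).
Both 3 ≡ 3 and 67 ≡ 3 (mod 4), so reciprocity gives (3/67) = -(67/3). Reduce: 67 ≡ 1 (mod 3). Now have -(1/3).
(1/3) = 1. Collecting the sign factors: -1.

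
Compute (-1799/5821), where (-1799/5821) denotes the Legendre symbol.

-1

(-1799/5821)
  = (1799/5821)    [5821 ≡ 1 mod 4 ⇒ (-1/5821) = +1]
  = (5821/1799)    [QR: 5821 ≡ 1 mod 4, sign kept]
  = (424/1799)    [5821 ≡ 424 mod 1799]
  = (53/1799)    [1799 ≡ 7 mod 8 ⇒ (2/1799)^3 = +1]
  = (1799/53)    [QR: 53 ≡ 1 mod 4, sign kept]
  = (50/53)    [1799 ≡ 50 mod 53]
  = -(25/53)    [53 ≡ 5 mod 8 ⇒ (2/53) = -1]
  = -(53/25)    [QR: 25 ≡ 1 mod 4, sign kept]
  = -(3/25)    [53 ≡ 3 mod 25]
  = -(25/3)    [QR: 25 ≡ 1 mod 4, sign kept]
  = -(1/3)    [25 ≡ 1 mod 3]
  = -1    [(1/3) = 1]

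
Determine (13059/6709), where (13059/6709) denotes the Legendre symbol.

Reduce the numerator: 13059 ≡ 6350 (mod 6709), so (13059/6709) = (6350/6709).
Factor out 2: 6350 = 2·3175. Since 6709 ≡ 5 (mod 8), (2/6709) = -1. Now have -(3175/6709).
6709 ≡ 1 (mod 4), so quadratic reciprocity gives (3175/6709) = (6709/3175). Reduce: 6709 ≡ 359 (mod 3175). Now have -(359/3175).
Both 359 ≡ 3 and 3175 ≡ 3 (mod 4), so reciprocity gives (359/3175) = -(3175/359). Reduce: 3175 ≡ 303 (mod 359). Now have (303/359).
Both 303 ≡ 3 and 359 ≡ 3 (mod 4), so reciprocity gives (303/359) = -(359/303). Reduce: 359 ≡ 56 (mod 303). Now have -(56/303).
Factor out 2: 56 = 2^3·7. Since 303 ≡ 7 (mod 8), (2/303) = +1, and (2/303)^3 = +1. Now have -(7/303).
Both 7 ≡ 3 and 303 ≡ 3 (mod 4), so reciprocity gives (7/303) = -(303/7). Reduce: 303 ≡ 2 (mod 7). Now have (2/7).
Factor out 2: 2 = 2. Since 7 ≡ 7 (mod 8), (2/7) = +1. Now have (1/7).
(1/7) = 1. Collecting the sign factors: 1.

1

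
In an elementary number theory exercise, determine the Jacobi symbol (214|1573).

-1

(214|1573)
  = -(107|1573)    [1573 ≡ 5 mod 8 ⇒ (2|1573) = -1]
  = -(1573|107)    [QR: 1573 ≡ 1 mod 4, sign kept]
  = -(75|107)    [1573 ≡ 75 mod 107]
  = (107|75)    [QR: both ≡ 3 mod 4, sign flips]
  = (32|75)    [107 ≡ 32 mod 75]
  = -(1|75)    [75 ≡ 3 mod 8 ⇒ (2|75)^5 = -1]
  = -1    [(1|75) = 1]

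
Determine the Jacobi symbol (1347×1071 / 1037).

0

By multiplicativity, (1347·1071 / 1037) = (1347 / 1037)·(1071 / 1037).
First factor (1347 / 1037):
Reduce the numerator: 1347 ≡ 310 (mod 1037), so (1347 / 1037) = (310 / 1037).
Factor out 2: 310 = 2·155. Since 1037 ≡ 5 (mod 8), (2 / 1037) = -1. Now have -(155 / 1037).
1037 ≡ 1 (mod 4), so quadratic reciprocity gives (155 / 1037) = (1037 / 155). Reduce: 1037 ≡ 107 (mod 155). Now have -(107 / 155).
Both 107 ≡ 3 and 155 ≡ 3 (mod 4), so reciprocity gives (107 / 155) = -(155 / 107). Reduce: 155 ≡ 48 (mod 107). Now have (48 / 107).
Factor out 2: 48 = 2^4·3. Since 107 ≡ 3 (mod 8), (2 / 107) = -1, and (2 / 107)^4 = +1. Now have (3 / 107).
Both 3 ≡ 3 and 107 ≡ 3 (mod 4), so reciprocity gives (3 / 107) = -(107 / 3). Reduce: 107 ≡ 2 (mod 3). Now have -(2 / 3).
Factor out 2: 2 = 2. Since 3 ≡ 3 (mod 8), (2 / 3) = -1. Now have (1 / 3).
(1 / 3) = 1. Collecting the sign factors: 1.
Second factor (1071 / 1037):
Reduce the numerator: 1071 ≡ 34 (mod 1037), so (1071 / 1037) = (34 / 1037).
Factor out 2: 34 = 2·17. Since 1037 ≡ 5 (mod 8), (2 / 1037) = -1. Now have -(17 / 1037).
17 ≡ 1 (mod 4), so quadratic reciprocity gives (17 / 1037) = (1037 / 17). Reduce: 1037 ≡ 0 (mod 17). Now have -(0 / 17).
The numerator is now 0 with denominator 17 > 1: the symbol is 0.
Product: (1)·(0) = 0.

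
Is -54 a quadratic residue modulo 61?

no

(-54/61)
  = (7/61)    [-54 ≡ 7 mod 61]
  = (61/7)    [QR: 61 ≡ 1 mod 4, sign kept]
  = (5/7)    [61 ≡ 5 mod 7]
  = (7/5)    [QR: 5 ≡ 1 mod 4, sign kept]
  = (2/5)    [7 ≡ 2 mod 5]
  = -(1/5)    [5 ≡ 5 mod 8 ⇒ (2/5) = -1]
  = -1    [(1/5) = 1]
The Legendre symbol is -1, so x^2 ≡ -54 (mod 61) has no solution.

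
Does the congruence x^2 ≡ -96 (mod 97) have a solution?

(-96|97)
  = (96|97)    [97 ≡ 1 mod 4 ⇒ (-1|97) = +1]
  = (3|97)    [97 ≡ 1 mod 8 ⇒ (2|97)^5 = +1]
  = (97|3)    [QR: 97 ≡ 1 mod 4, sign kept]
  = (1|3)    [97 ≡ 1 mod 3]
  = 1    [(1|3) = 1]
(-96|97) = 1, and 97 is prime, so -96 is a quadratic residue mod 97.

yes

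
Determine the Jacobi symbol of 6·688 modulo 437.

-1

By multiplicativity, (6·688|437) = (6|437)·(688|437).
First factor (6|437):
(6|437)
  = -(3|437)    [437 ≡ 5 mod 8 ⇒ (2|437) = -1]
  = -(437|3)    [QR: 437 ≡ 1 mod 4, sign kept]
  = -(2|3)    [437 ≡ 2 mod 3]
  = (1|3)    [3 ≡ 3 mod 8 ⇒ (2|3) = -1]
  = 1    [(1|3) = 1]
Second factor (688|437):
(688|437)
  = (251|437)    [688 ≡ 251 mod 437]
  = (437|251)    [QR: 437 ≡ 1 mod 4, sign kept]
  = (186|251)    [437 ≡ 186 mod 251]
  = -(93|251)    [251 ≡ 3 mod 8 ⇒ (2|251) = -1]
  = -(251|93)    [QR: 93 ≡ 1 mod 4, sign kept]
  = -(65|93)    [251 ≡ 65 mod 93]
  = -(93|65)    [QR: 65 ≡ 1 mod 4, sign kept]
  = -(28|65)    [93 ≡ 28 mod 65]
  = -(7|65)    [65 ≡ 1 mod 8 ⇒ (2|65)^2 = +1]
  = -(65|7)    [QR: 65 ≡ 1 mod 4, sign kept]
  = -(2|7)    [65 ≡ 2 mod 7]
  = -(1|7)    [7 ≡ 7 mod 8 ⇒ (2|7) = +1]
  = -1    [(1|7) = 1]
Product: (1)·(-1) = -1.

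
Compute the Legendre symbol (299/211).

Reduce the numerator: 299 ≡ 88 (mod 211), so (299/211) = (88/211).
Factor out 2: 88 = 2^3·11. Since 211 ≡ 3 (mod 8), (2/211) = -1, and (2/211)^3 = -1. Now have -(11/211).
Both 11 ≡ 3 and 211 ≡ 3 (mod 4), so reciprocity gives (11/211) = -(211/11). Reduce: 211 ≡ 2 (mod 11). Now have (2/11).
Factor out 2: 2 = 2. Since 11 ≡ 3 (mod 8), (2/11) = -1. Now have -(1/11).
(1/11) = 1. Collecting the sign factors: -1.

-1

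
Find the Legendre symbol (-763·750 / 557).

-1

By multiplicativity, (-763·750 / 557) = (-763 / 557)·(750 / 557).
First factor (-763 / 557):
(-763 / 557)
  = (351 / 557)    [-763 ≡ 351 mod 557]
  = (557 / 351)    [QR: 557 ≡ 1 mod 4, sign kept]
  = (206 / 351)    [557 ≡ 206 mod 351]
  = (103 / 351)    [351 ≡ 7 mod 8 ⇒ (2 / 351) = +1]
  = -(351 / 103)    [QR: both ≡ 3 mod 4, sign flips]
  = -(42 / 103)    [351 ≡ 42 mod 103]
  = -(21 / 103)    [103 ≡ 7 mod 8 ⇒ (2 / 103) = +1]
  = -(103 / 21)    [QR: 21 ≡ 1 mod 4, sign kept]
  = -(19 / 21)    [103 ≡ 19 mod 21]
  = -(21 / 19)    [QR: 21 ≡ 1 mod 4, sign kept]
  = -(2 / 19)    [21 ≡ 2 mod 19]
  = (1 / 19)    [19 ≡ 3 mod 8 ⇒ (2 / 19) = -1]
  = 1    [(1 / 19) = 1]
Second factor (750 / 557):
(750 / 557)
  = (193 / 557)    [750 ≡ 193 mod 557]
  = (557 / 193)    [QR: 193 ≡ 1 mod 4, sign kept]
  = (171 / 193)    [557 ≡ 171 mod 193]
  = (193 / 171)    [QR: 193 ≡ 1 mod 4, sign kept]
  = (22 / 171)    [193 ≡ 22 mod 171]
  = -(11 / 171)    [171 ≡ 3 mod 8 ⇒ (2 / 171) = -1]
  = (171 / 11)    [QR: both ≡ 3 mod 4, sign flips]
  = (6 / 11)    [171 ≡ 6 mod 11]
  = -(3 / 11)    [11 ≡ 3 mod 8 ⇒ (2 / 11) = -1]
  = (11 / 3)    [QR: both ≡ 3 mod 4, sign flips]
  = (2 / 3)    [11 ≡ 2 mod 3]
  = -(1 / 3)    [3 ≡ 3 mod 8 ⇒ (2 / 3) = -1]
  = -1    [(1 / 3) = 1]
Product: (1)·(-1) = -1.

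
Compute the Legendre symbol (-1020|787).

1

Reduce the numerator: -1020 ≡ 554 (mod 787), so (-1020|787) = (554|787).
Factor out 2: 554 = 2·277. Since 787 ≡ 3 (mod 8), (2|787) = -1. Now have -(277|787).
277 ≡ 1 (mod 4), so quadratic reciprocity gives (277|787) = (787|277). Reduce: 787 ≡ 233 (mod 277). Now have -(233|277).
233 ≡ 1 (mod 4), so quadratic reciprocity gives (233|277) = (277|233). Reduce: 277 ≡ 44 (mod 233). Now have -(44|233).
Factor out 2: 44 = 2^2·11. Since 233 ≡ 1 (mod 8), (2|233) = +1, and (2|233)^2 = +1. Now have -(11|233).
233 ≡ 1 (mod 4), so quadratic reciprocity gives (11|233) = (233|11). Reduce: 233 ≡ 2 (mod 11). Now have -(2|11).
Factor out 2: 2 = 2. Since 11 ≡ 3 (mod 8), (2|11) = -1. Now have (1|11).
(1|11) = 1. Collecting the sign factors: 1.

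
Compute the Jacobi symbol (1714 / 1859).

(1714 / 1859)
  = -(857 / 1859)    [1859 ≡ 3 mod 8 ⇒ (2 / 1859) = -1]
  = -(1859 / 857)    [QR: 857 ≡ 1 mod 4, sign kept]
  = -(145 / 857)    [1859 ≡ 145 mod 857]
  = -(857 / 145)    [QR: 145 ≡ 1 mod 4, sign kept]
  = -(132 / 145)    [857 ≡ 132 mod 145]
  = -(33 / 145)    [145 ≡ 1 mod 8 ⇒ (2 / 145)^2 = +1]
  = -(145 / 33)    [QR: 33 ≡ 1 mod 4, sign kept]
  = -(13 / 33)    [145 ≡ 13 mod 33]
  = -(33 / 13)    [QR: 13 ≡ 1 mod 4, sign kept]
  = -(7 / 13)    [33 ≡ 7 mod 13]
  = -(13 / 7)    [QR: 13 ≡ 1 mod 4, sign kept]
  = -(6 / 7)    [13 ≡ 6 mod 7]
  = -(3 / 7)    [7 ≡ 7 mod 8 ⇒ (2 / 7) = +1]
  = (7 / 3)    [QR: both ≡ 3 mod 4, sign flips]
  = (1 / 3)    [7 ≡ 1 mod 3]
  = 1    [(1 / 3) = 1]

1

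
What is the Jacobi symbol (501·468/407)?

By multiplicativity, (501·468/407) = (501/407)·(468/407).
First factor (501/407):
(501/407)
  = (94/407)    [501 ≡ 94 mod 407]
  = (47/407)    [407 ≡ 7 mod 8 ⇒ (2/407) = +1]
  = -(407/47)    [QR: both ≡ 3 mod 4, sign flips]
  = -(31/47)    [407 ≡ 31 mod 47]
  = (47/31)    [QR: both ≡ 3 mod 4, sign flips]
  = (16/31)    [47 ≡ 16 mod 31]
  = (1/31)    [31 ≡ 7 mod 8 ⇒ (2/31)^4 = +1]
  = 1    [(1/31) = 1]
Second factor (468/407):
(468/407)
  = (61/407)    [468 ≡ 61 mod 407]
  = (407/61)    [QR: 61 ≡ 1 mod 4, sign kept]
  = (41/61)    [407 ≡ 41 mod 61]
  = (61/41)    [QR: 41 ≡ 1 mod 4, sign kept]
  = (20/41)    [61 ≡ 20 mod 41]
  = (5/41)    [41 ≡ 1 mod 8 ⇒ (2/41)^2 = +1]
  = (41/5)    [QR: 5 ≡ 1 mod 4, sign kept]
  = (1/5)    [41 ≡ 1 mod 5]
  = 1    [(1/5) = 1]
Product: (1)·(1) = 1.

1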